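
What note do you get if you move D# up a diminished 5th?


Working:
diminished 5th: 5 letter names, 6 semitones
Letter: D + 4 → A
Pitch: D# + 6 semitones, spelled as an A → A
= A


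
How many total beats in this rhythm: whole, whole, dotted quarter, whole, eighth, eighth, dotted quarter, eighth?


Reasoning:
Beat values:
  whole = 4 beats
  whole = 4 beats
  dotted quarter = 1.5 beats
  whole = 4 beats
  eighth = 0.5 beats
  eighth = 0.5 beats
  dotted quarter = 1.5 beats
  eighth = 0.5 beats
Sum = 4 + 4 + 1.5 + 4 + 0.5 + 0.5 + 1.5 + 0.5
= 16.5 beats


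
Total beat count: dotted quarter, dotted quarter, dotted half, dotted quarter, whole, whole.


Solution.
Beat values:
  dotted quarter = 1.5 beats
  dotted quarter = 1.5 beats
  dotted half = 3 beats
  dotted quarter = 1.5 beats
  whole = 4 beats
  whole = 4 beats
Sum = 1.5 + 1.5 + 3 + 1.5 + 4 + 4
= 15.5 beats


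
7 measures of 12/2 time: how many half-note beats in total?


Reasoning:
Time signature 12/2: the bottom number 2 means the half note gets one count
The top number 12 means 12 half-note beats per measure
Total = 12 × 7 measures
= 84 half-note beats


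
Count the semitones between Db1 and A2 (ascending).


Absolute semitone position = octave×12 + chromatic position
Db1: 1×12 + 1 = 13
A2: 2×12 + 9 = 33
Difference = 33 - 13 = 20
= 20 semitones


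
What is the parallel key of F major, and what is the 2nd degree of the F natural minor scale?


Reasoning:
Parallel keys share the same tonic but differ in mode
F major → parallel is F minor
F natural minor scale: F G Ab Bb C Db Eb
= F minor; 2nd degree = G


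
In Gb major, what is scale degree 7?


Step by step:
Major scale pattern: W-W-H-W-W-W-H (2-2-1-2-2-2-1 semitones)
Starting from Gb:
  Gb + 2 semitones → Ab
  Ab + 2 semitones → Bb
  Bb + 1 semitone → Cb
  Cb + 2 semitones → Db
  Db + 2 semitones → Eb
  Eb + 2 semitones → F
  F + 1 semitone → Gb
Scale: Gb Ab Bb Cb Db Eb F
Degree 7 = F


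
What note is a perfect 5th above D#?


Solution.
A 5th spans 5 letter names, so from D we land on A
A perfect 5th = 7 semitones above D#
Spell A at that pitch: A#
= A#


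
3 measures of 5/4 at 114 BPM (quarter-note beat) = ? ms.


Solution.
Quarter-note beat duration = 60000 / 114 ms
Beats per measure (5/4) = 5
One measure = 5 × 60000 / 114 = 300000 / 114 ms
3 measures = 3 × 300000 / 114 = 900000 / 114
= 7894.7 ms


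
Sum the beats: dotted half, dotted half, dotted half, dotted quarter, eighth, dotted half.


Reasoning:
Beat values:
  dotted half = 3 beats
  dotted half = 3 beats
  dotted half = 3 beats
  dotted quarter = 1.5 beats
  eighth = 0.5 beats
  dotted half = 3 beats
Sum = 3 + 3 + 3 + 1.5 + 0.5 + 3
= 14 beats


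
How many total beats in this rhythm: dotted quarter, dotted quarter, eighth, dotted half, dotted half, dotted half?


Beat values:
  dotted quarter = 1.5 beats
  dotted quarter = 1.5 beats
  eighth = 0.5 beats
  dotted half = 3 beats
  dotted half = 3 beats
  dotted half = 3 beats
Sum = 1.5 + 1.5 + 0.5 + 3 + 3 + 3
= 12.5 beats


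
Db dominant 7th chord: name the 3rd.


Working:
Dominant 7th chord = root + major 3rd + perfect 5th + minor 7th
Seventh chords stack in thirds, so the letter names are D-F-A-C
Root: Db
Major 3rd above Db: F
Perfect 5th above Db: Ab
Minor 7th above Db: Cb
The 3rd = F


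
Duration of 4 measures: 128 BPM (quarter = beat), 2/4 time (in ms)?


Quarter-note beat duration = 60000 / 128 ms
Beats per measure (2/4) = 2
One measure = 2 × 60000 / 128 = 120000 / 128 ms
4 measures = 4 × 120000 / 128 = 480000 / 128
= 3750.0 ms


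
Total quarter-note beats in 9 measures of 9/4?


Reasoning:
Time signature 9/4: the bottom number 4 means the quarter note gets one count
The top number 9 means 9 quarter-note beats per measure
Total = 9 × 9 measures
= 81 quarter-note beats


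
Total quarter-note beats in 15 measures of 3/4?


Step by step:
Time signature 3/4: the bottom number 4 means the quarter note gets one count
The top number 3 means 3 quarter-note beats per measure
Total = 3 × 15 measures
= 45 quarter-note beats


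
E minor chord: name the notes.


Minor triad = root + minor 3rd (3 semitones) + perfect 5th (7 semitones)
A triad on E stacks thirds, so the chord tones use letter names E-G-B
Root: E
Minor 3rd above E: G
Perfect 5th above E: B
Chord = E G B


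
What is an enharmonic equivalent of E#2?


Enharmonic notes sound the same pitch but are spelled with different letter names
E# and F name the same pitch class
= F2


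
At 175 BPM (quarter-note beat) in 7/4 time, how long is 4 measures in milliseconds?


Working:
Quarter-note beat duration = 60000 / 175 ms
Beats per measure (7/4) = 7
One measure = 7 × 60000 / 175 = 420000 / 175 ms
4 measures = 4 × 420000 / 175 = 1680000 / 175
= 9600.0 ms


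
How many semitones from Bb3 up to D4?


Reasoning:
Absolute semitone position = octave×12 + chromatic position
Bb3: 3×12 + 10 = 46
D4: 4×12 + 2 = 50
Difference = 50 - 46 = 4
= 4 semitones


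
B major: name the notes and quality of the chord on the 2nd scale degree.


Solution.
B major scale: B C# D# E F# G# A#
Diatonic triad on degree 2 stacks scale notes 2, 4, 6: C# E G#
C#→E = 3 semitones; C#→G# = 7 semitones → minor triad
= C# E G# (minor)


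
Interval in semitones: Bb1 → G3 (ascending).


Reasoning:
Absolute semitone position = octave×12 + chromatic position
Bb1: 1×12 + 10 = 22
G3: 3×12 + 7 = 43
Difference = 43 - 22 = 21
= 21 semitones


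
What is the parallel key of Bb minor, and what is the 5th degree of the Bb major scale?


Reasoning:
Parallel keys share the same tonic but differ in mode
Bb minor → parallel is Bb major
Bb major scale: Bb C D Eb F G A
= Bb major; 5th degree = F


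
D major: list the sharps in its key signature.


Step by step:
Sharp major keys follow the circle of fifths: C(0), G(1), D(2), A(3), E(4), B(5), F#(6), C#(7)
D major has 2 sharps
Order of sharps: F# C# G# D# A# E# B# → first 2: F#, C#
= F#, C#


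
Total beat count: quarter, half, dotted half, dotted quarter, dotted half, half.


Solution.
Beat values:
  quarter = 1 beat
  half = 2 beats
  dotted half = 3 beats
  dotted quarter = 1.5 beats
  dotted half = 3 beats
  half = 2 beats
Sum = 1 + 2 + 3 + 1.5 + 3 + 2
= 12.5 beats


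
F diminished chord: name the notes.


Step by step:
Diminished triad = root + minor 3rd (3 semitones) + diminished 5th (6 semitones)
A triad on F stacks thirds, so the chord tones use letter names F-A-C
Root: F
Minor 3rd above F: Ab
Diminished 5th above F: Cb
Chord = F Ab Cb


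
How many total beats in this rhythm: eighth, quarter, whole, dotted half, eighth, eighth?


Beat values:
  eighth = 0.5 beats
  quarter = 1 beat
  whole = 4 beats
  dotted half = 3 beats
  eighth = 0.5 beats
  eighth = 0.5 beats
Sum = 0.5 + 1 + 4 + 3 + 0.5 + 0.5
= 9.5 beats


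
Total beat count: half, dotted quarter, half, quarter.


Beat values:
  half = 2 beats
  dotted quarter = 1.5 beats
  half = 2 beats
  quarter = 1 beat
Sum = 2 + 1.5 + 2 + 1
= 6.5 beats


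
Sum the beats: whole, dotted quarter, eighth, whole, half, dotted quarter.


Beat values:
  whole = 4 beats
  dotted quarter = 1.5 beats
  eighth = 0.5 beats
  whole = 4 beats
  half = 2 beats
  dotted quarter = 1.5 beats
Sum = 4 + 1.5 + 0.5 + 4 + 2 + 1.5
= 13.5 beats


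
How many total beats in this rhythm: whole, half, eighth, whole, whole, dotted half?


Beat values:
  whole = 4 beats
  half = 2 beats
  eighth = 0.5 beats
  whole = 4 beats
  whole = 4 beats
  dotted half = 3 beats
Sum = 4 + 2 + 0.5 + 4 + 4 + 3
= 17.5 beats


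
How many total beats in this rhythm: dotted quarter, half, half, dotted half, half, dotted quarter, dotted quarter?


Let's work it out.
Beat values:
  dotted quarter = 1.5 beats
  half = 2 beats
  half = 2 beats
  dotted half = 3 beats
  half = 2 beats
  dotted quarter = 1.5 beats
  dotted quarter = 1.5 beats
Sum = 1.5 + 2 + 2 + 3 + 2 + 1.5 + 1.5
= 13.5 beats


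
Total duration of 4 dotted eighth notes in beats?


Solution.
Base eighth note = 1/2 beats
Dot 1 adds half the previous value: +1/4
One dotted eighth = 1/2 + 1/4 = 3/4
4 of them = 4 × 3/4 = 3
= 3 beats


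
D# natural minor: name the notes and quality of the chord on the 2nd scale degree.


Step by step:
D# natural minor scale: D# E# F# G# A# B C#
Diatonic triad on degree 2 stacks scale notes 2, 4, 6: E# G# B
E#→G# = 3 semitones; E#→B = 6 semitones → diminished triad
= E# G# B (diminished)


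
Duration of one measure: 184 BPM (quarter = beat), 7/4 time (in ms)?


Solution.
Quarter-note beat duration = 60000 / 184 ms
Beats per measure (7/4) = 7
One measure = 7 × 60000 / 184 = 420000 / 184 ms
= 2282.6 ms


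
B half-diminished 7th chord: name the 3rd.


Reasoning:
Half-diminished 7th chord = root + minor 3rd + diminished 5th + minor 7th
Seventh chords stack in thirds, so the letter names are B-D-F-A
Root: B
Minor 3rd above B: D
Diminished 5th above B: F
Minor 7th above B: A
The 3rd = D


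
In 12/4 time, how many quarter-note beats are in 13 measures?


Step by step:
Time signature 12/4: the bottom number 4 means the quarter note gets one count
The top number 12 means 12 quarter-note beats per measure
Total = 12 × 13 measures
= 156 quarter-note beats


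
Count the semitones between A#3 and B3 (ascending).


Solution.
Absolute semitone position = octave×12 + chromatic position
A#3: 3×12 + 10 = 46
B3: 3×12 + 11 = 47
Difference = 47 - 46 = 1
= 1 semitone


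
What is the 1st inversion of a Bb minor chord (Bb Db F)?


Working:
Root position: Bb Db F
1st inversion: move root up an octave
Bass note: Db
Notes (bottom to top) = Db F Bb


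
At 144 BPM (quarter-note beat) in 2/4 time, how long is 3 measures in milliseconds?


Working:
Quarter-note beat duration = 60000 / 144 ms
Beats per measure (2/4) = 2
One measure = 2 × 60000 / 144 = 120000 / 144 ms
3 measures = 3 × 120000 / 144 = 360000 / 144
= 2500.0 ms


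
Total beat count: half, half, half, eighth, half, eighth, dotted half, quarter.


Let's work it out.
Beat values:
  half = 2 beats
  half = 2 beats
  half = 2 beats
  eighth = 0.5 beats
  half = 2 beats
  eighth = 0.5 beats
  dotted half = 3 beats
  quarter = 1 beat
Sum = 2 + 2 + 2 + 0.5 + 2 + 0.5 + 3 + 1
= 13 beats


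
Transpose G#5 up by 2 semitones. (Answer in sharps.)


Solution.
G#5: chromatic position 8 in octave 5 → absolute = 5×12 + 8 = 68
Transpose up 2: 68 + 2 = 70
70 = 5×12 + 10 → A# in octave 5
Result = A#5


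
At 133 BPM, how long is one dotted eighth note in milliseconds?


One quarter-note beat = 60000 / BPM = 60000 / 133 ms
Dotted eighth note = 3/4 × quarter note
Duration = 3/4 × 60000 / 133 = 45000 / 133
= 338.3 ms


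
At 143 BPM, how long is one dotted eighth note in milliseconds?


Reasoning:
One quarter-note beat = 60000 / BPM = 60000 / 143 ms
Dotted eighth note = 3/4 × quarter note
Duration = 3/4 × 60000 / 143 = 45000 / 143
= 314.7 ms


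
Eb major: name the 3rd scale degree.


Let's work it out.
Major scale pattern: W-W-H-W-W-W-H (2-2-1-2-2-2-1 semitones)
Starting from Eb:
  Eb + 2 semitones → F
  F + 2 semitones → G
  G + 1 semitone → Ab
  Ab + 2 semitones → Bb
  Bb + 2 semitones → C
  C + 2 semitones → D
  D + 1 semitone → Eb
Scale: Eb F G Ab Bb C D
Degree 3 = G


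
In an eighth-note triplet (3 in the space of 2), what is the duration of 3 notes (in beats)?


Solution.
Triplet: 3 notes occupy the space of 2 eighth notes
Space = 2 × 1/2 = 1 beat
Each triplet note = 1 / 3 = 1/3 beats
3 notes = 3 × 1/3 = 1
= 1 beat


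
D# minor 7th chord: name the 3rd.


Reasoning:
Minor 7th chord = root + minor 3rd + perfect 5th + minor 7th
Seventh chords stack in thirds, so the letter names are D-F-A-C
Root: D#
Minor 3rd above D#: F#
Perfect 5th above D#: A#
Minor 7th above D#: C#
The 3rd = F#


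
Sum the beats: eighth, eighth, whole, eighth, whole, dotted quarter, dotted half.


Let's work it out.
Beat values:
  eighth = 0.5 beats
  eighth = 0.5 beats
  whole = 4 beats
  eighth = 0.5 beats
  whole = 4 beats
  dotted quarter = 1.5 beats
  dotted half = 3 beats
Sum = 0.5 + 0.5 + 4 + 0.5 + 4 + 1.5 + 3
= 14 beats


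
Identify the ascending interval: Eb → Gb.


Letter names: E → G spans 3 letter names → a 3rd
Semitones: Eb → Gb = 3 half-steps
A 3rd of 3 semitones is a minor 3rd
= minor 3rd


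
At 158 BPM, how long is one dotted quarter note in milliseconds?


Solution.
One quarter-note beat = 60000 / BPM = 60000 / 158 ms
Dotted quarter note = 3/2 × quarter note
Duration = 3/2 × 60000 / 158 = 90000 / 158
= 569.6 ms


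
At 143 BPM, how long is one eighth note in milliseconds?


Solution.
One quarter-note beat = 60000 / BPM = 60000 / 143 ms
Eighth note = 1/2 × quarter note
Duration = 1/2 × 60000 / 143 = 30000 / 143
= 209.8 ms


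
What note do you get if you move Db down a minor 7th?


Working:
minor 7th: 7 letter names, 10 semitones
Letter: D - 6 → E
Pitch: Db - 10 semitones, spelled as an E → Eb
= Eb


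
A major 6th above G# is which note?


A 6th spans 6 letter names, so from G we land on E
A major 6th = 9 semitones above G#
Spell E at that pitch: E#
= E#


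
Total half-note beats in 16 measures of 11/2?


Step by step:
Time signature 11/2: the bottom number 2 means the half note gets one count
The top number 11 means 11 half-note beats per measure
Total = 11 × 16 measures
= 176 half-note beats


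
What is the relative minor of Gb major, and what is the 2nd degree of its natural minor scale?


Step by step:
The relative minor shares the major's key signature and starts on its 6th degree
6th degree = a major 6th above the tonic; a major 6th above Gb is Eb
→ relative minor of Gb major is Eb minor
Eb natural minor scale: Eb F Gb Ab Bb Cb Db
= Eb minor; 2nd degree = F


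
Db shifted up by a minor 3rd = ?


Solution.
minor 3rd: 3 letter names, 3 semitones
Letter: D + 2 → F
Pitch: Db + 3 semitones, spelled as an F → Fb
= Fb


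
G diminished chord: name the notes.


Working:
Diminished triad = root + minor 3rd (3 semitones) + diminished 5th (6 semitones)
A triad on G stacks thirds, so the chord tones use letter names G-B-D
Root: G
Minor 3rd above G: Bb
Diminished 5th above G: Db
Chord = G Bb Db


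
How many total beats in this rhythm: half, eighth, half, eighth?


Beat values:
  half = 2 beats
  eighth = 0.5 beats
  half = 2 beats
  eighth = 0.5 beats
Sum = 2 + 0.5 + 2 + 0.5
= 5 beats


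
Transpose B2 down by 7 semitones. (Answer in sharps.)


B2: chromatic position 11 in octave 2 → absolute = 2×12 + 11 = 35
Transpose down 7: 35 - 7 = 28
28 = 2×12 + 4 → E in octave 2
Result = E2


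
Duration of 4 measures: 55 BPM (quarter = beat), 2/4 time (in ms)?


Reasoning:
Quarter-note beat duration = 60000 / 55 ms
Beats per measure (2/4) = 2
One measure = 2 × 60000 / 55 = 120000 / 55 ms
4 measures = 4 × 120000 / 55 = 480000 / 55
= 8727.3 ms


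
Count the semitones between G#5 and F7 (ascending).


Let's work it out.
Absolute semitone position = octave×12 + chromatic position
G#5: 5×12 + 8 = 68
F7: 7×12 + 5 = 89
Difference = 89 - 68 = 21
= 21 semitones


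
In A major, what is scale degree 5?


Working:
Major scale pattern: W-W-H-W-W-W-H (2-2-1-2-2-2-1 semitones)
Starting from A:
  A + 2 semitones → B
  B + 2 semitones → C#
  C# + 1 semitone → D
  D + 2 semitones → E
  E + 2 semitones → F#
  F# + 2 semitones → G#
  G# + 1 semitone → A
Scale: A B C# D E F# G#
Degree 5 = E


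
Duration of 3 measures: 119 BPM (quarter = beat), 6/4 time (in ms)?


Reasoning:
Quarter-note beat duration = 60000 / 119 ms
Beats per measure (6/4) = 6
One measure = 6 × 60000 / 119 = 360000 / 119 ms
3 measures = 3 × 360000 / 119 = 1080000 / 119
= 9075.6 ms


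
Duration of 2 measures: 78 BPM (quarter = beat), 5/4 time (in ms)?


Reasoning:
Quarter-note beat duration = 60000 / 78 ms
Beats per measure (5/4) = 5
One measure = 5 × 60000 / 78 = 300000 / 78 ms
2 measures = 2 × 300000 / 78 = 600000 / 78
= 7692.3 ms


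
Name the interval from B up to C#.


Letter names: B → C spans 2 letter names → a 2nd
Semitones: B → C# = 2 half-steps
A 2nd of 2 semitones is a major 2nd
= major 2nd


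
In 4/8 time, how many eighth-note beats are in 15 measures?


Solution.
Time signature 4/8: the bottom number 8 means the eighth note gets one count
The top number 4 means 4 eighth-note beats per measure
Total = 4 × 15 measures
= 60 eighth-note beats


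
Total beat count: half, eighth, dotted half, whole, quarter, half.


Step by step:
Beat values:
  half = 2 beats
  eighth = 0.5 beats
  dotted half = 3 beats
  whole = 4 beats
  quarter = 1 beat
  half = 2 beats
Sum = 2 + 0.5 + 3 + 4 + 1 + 2
= 12.5 beats


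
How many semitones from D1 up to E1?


Working:
Absolute semitone position = octave×12 + chromatic position
D1: 1×12 + 2 = 14
E1: 1×12 + 4 = 16
Difference = 16 - 14 = 2
= 2 semitones


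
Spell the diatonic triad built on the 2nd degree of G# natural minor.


Solution.
G# natural minor scale: G# A# B C# D# E F#
Diatonic triad on degree 2 stacks scale notes 2, 4, 6: A# C# E
A#→C# = 3 semitones; A#→E = 6 semitones → diminished triad
= A# C# E (diminished)


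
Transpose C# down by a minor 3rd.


Let's work it out.
minor 3rd: 3 letter names, 3 semitones
Letter: C - 2 → A
Pitch: C# - 3 semitones, spelled as an A → A#
= A#


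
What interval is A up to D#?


Solution.
Letter names: A → D spans 4 letter names → a 4th
Semitones: A → D# = 6 half-steps
A 4th of 6 semitones is an augmented 4th
= augmented 4th


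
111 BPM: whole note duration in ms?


One quarter-note beat = 60000 / BPM = 60000 / 111 ms
Whole note = 4 × quarter note
Duration = 4 × 60000 / 111 = 240000 / 111
= 2162.2 ms


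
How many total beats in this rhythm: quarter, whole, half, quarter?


Step by step:
Beat values:
  quarter = 1 beat
  whole = 4 beats
  half = 2 beats
  quarter = 1 beat
Sum = 1 + 4 + 2 + 1
= 8 beats


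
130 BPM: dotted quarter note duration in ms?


One quarter-note beat = 60000 / BPM = 60000 / 130 ms
Dotted quarter note = 3/2 × quarter note
Duration = 3/2 × 60000 / 130 = 90000 / 130
= 692.3 ms


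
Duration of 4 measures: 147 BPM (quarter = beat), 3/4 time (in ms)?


Let's work it out.
Quarter-note beat duration = 60000 / 147 ms
Beats per measure (3/4) = 3
One measure = 3 × 60000 / 147 = 180000 / 147 ms
4 measures = 4 × 180000 / 147 = 720000 / 147
= 4898.0 ms


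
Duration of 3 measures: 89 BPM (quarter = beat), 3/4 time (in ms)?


Step by step:
Quarter-note beat duration = 60000 / 89 ms
Beats per measure (3/4) = 3
One measure = 3 × 60000 / 89 = 180000 / 89 ms
3 measures = 3 × 180000 / 89 = 540000 / 89
= 6067.4 ms


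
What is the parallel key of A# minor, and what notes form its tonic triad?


Solution.
Parallel keys share the same tonic but differ in mode
A# minor → parallel is A# major
Tonic triad of A# major = A# C## E#
= A# major; triad = A# C## E#


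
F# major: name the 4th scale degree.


Major scale pattern: W-W-H-W-W-W-H (2-2-1-2-2-2-1 semitones)
Starting from F#:
  F# + 2 semitones → G#
  G# + 2 semitones → A#
  A# + 1 semitone → B
  B + 2 semitones → C#
  C# + 2 semitones → D#
  D# + 2 semitones → E#
  E# + 1 semitone → F#
Scale: F# G# A# B C# D# E#
Degree 4 = B


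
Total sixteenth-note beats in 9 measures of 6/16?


Time signature 6/16: the bottom number 16 means the sixteenth note gets one count
The top number 6 means 6 sixteenth-note beats per measure
Total = 6 × 9 measures
= 54 sixteenth-note beats


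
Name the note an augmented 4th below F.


A 4th spans 4 letter names, so from F we land on C
An augmented 4th = 6 semitones below F
Spell C at that pitch: Cb
= Cb


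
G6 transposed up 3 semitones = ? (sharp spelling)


Let's work it out.
G6: chromatic position 7 in octave 6 → absolute = 6×12 + 7 = 79
Transpose up 3: 79 + 3 = 82
82 = 6×12 + 10 → A# in octave 6
Result = A#6


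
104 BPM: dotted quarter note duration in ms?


Reasoning:
One quarter-note beat = 60000 / BPM = 60000 / 104 ms
Dotted quarter note = 3/2 × quarter note
Duration = 3/2 × 60000 / 104 = 90000 / 104
= 865.4 ms


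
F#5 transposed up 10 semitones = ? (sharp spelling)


F#5: chromatic position 6 in octave 5 → absolute = 5×12 + 6 = 66
Transpose up 10: 66 + 10 = 76
76 = 6×12 + 4 → E in octave 6
Result = E6


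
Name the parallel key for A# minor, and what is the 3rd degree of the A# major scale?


Let's work it out.
Parallel keys share the same tonic but differ in mode
A# minor → parallel is A# major
A# major scale: A# B# C## D# E# F## G##
= A# major; 3rd degree = C##


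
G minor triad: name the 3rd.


Step by step:
Minor triad = root + minor 3rd (3 semitones) + perfect 5th (7 semitones)
A triad on G stacks thirds, so the chord tones use letter names G-B-D
Root: G
Minor 3rd above G: Bb
Perfect 5th above G: D
The 3rd = Bb


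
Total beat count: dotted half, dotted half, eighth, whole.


Reasoning:
Beat values:
  dotted half = 3 beats
  dotted half = 3 beats
  eighth = 0.5 beats
  whole = 4 beats
Sum = 3 + 3 + 0.5 + 4
= 10.5 beats


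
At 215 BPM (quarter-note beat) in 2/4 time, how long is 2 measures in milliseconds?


Quarter-note beat duration = 60000 / 215 ms
Beats per measure (2/4) = 2
One measure = 2 × 60000 / 215 = 120000 / 215 ms
2 measures = 2 × 120000 / 215 = 240000 / 215
= 1116.3 ms


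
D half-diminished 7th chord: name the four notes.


Let's work it out.
Half-diminished 7th chord = root + minor 3rd + diminished 5th + minor 7th
Seventh chords stack in thirds, so the letter names are D-F-A-C
Root: D
Minor 3rd above D: F
Diminished 5th above D: Ab
Minor 7th above D: C
Chord = D F Ab C


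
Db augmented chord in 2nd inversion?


Working:
Root position: Db F A
2nd inversion: move root and 3rd up an octave
Bass note: A
Notes (bottom to top) = A Db F


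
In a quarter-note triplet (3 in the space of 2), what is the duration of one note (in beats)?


Triplet: 3 notes occupy the space of 2 quarter notes
Space = 2 × 1 = 2 beats
Each triplet note = 2 / 3 = 2/3 beats
= 2/3 beats


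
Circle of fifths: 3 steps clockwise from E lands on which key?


Let's work it out.
Each clockwise step on the circle of fifths moves up a perfect 5th
From E: E → B → F#/Gb → Db
= Db


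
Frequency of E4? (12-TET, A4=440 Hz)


Working:
f = 440 × 2^(n/12) where n = semitones from A4
E4: -5 semitones from A4
f = 440 × 2^(-5/12)
f = 329.63 Hz


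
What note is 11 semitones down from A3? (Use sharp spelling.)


Step by step:
A3: chromatic position 9 in octave 3 → absolute = 3×12 + 9 = 45
Transpose down 11: 45 - 11 = 34
34 = 2×12 + 10 → A# in octave 2
Result = A#2


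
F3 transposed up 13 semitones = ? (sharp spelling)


Let's work it out.
F3: chromatic position 5 in octave 3 → absolute = 3×12 + 5 = 41
Transpose up 13: 41 + 13 = 54
54 = 4×12 + 6 → F# in octave 4
Result = F#4


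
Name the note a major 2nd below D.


Working:
A 2nd spans 2 letter names, so from D we land on C
A major 2nd = 2 semitones below D
Spell C at that pitch: C
= C


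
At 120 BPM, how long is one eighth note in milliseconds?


Step by step:
One quarter-note beat = 60000 / BPM = 60000 / 120 ms
Eighth note = 1/2 × quarter note
Duration = 1/2 × 60000 / 120 = 30000 / 120
= 250.0 ms


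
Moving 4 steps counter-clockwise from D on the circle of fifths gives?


Each counter-clockwise step moves down a perfect 5th (= up a perfect 4th)
From D: D → G → C → F → Bb
= Bb


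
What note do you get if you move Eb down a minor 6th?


minor 6th: 6 letter names, 8 semitones
Letter: E - 5 → G
Pitch: Eb - 8 semitones, spelled as a G → G
= G


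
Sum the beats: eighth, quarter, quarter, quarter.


Beat values:
  eighth = 0.5 beats
  quarter = 1 beat
  quarter = 1 beat
  quarter = 1 beat
Sum = 0.5 + 1 + 1 + 1
= 3.5 beats


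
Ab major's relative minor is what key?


Solution.
The relative minor shares the major's key signature and starts on its 6th degree
6th degree = a major 6th above the tonic; a major 6th above Ab is F
→ relative minor of Ab major is F minor
= F minor


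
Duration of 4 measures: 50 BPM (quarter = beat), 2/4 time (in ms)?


Quarter-note beat duration = 60000 / 50 ms
Beats per measure (2/4) = 2
One measure = 2 × 60000 / 50 = 120000 / 50 ms
4 measures = 4 × 120000 / 50 = 480000 / 50
= 9600.0 ms


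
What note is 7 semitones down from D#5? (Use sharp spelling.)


Let's work it out.
D#5: chromatic position 3 in octave 5 → absolute = 5×12 + 3 = 63
Transpose down 7: 63 - 7 = 56
56 = 4×12 + 8 → G# in octave 4
Result = G#4


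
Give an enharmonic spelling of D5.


Step by step:
Enharmonic notes sound the same pitch but are spelled with different letter names
D and C## name the same pitch class
= C##5


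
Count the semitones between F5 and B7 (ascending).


Let's work it out.
Absolute semitone position = octave×12 + chromatic position
F5: 5×12 + 5 = 65
B7: 7×12 + 11 = 95
Difference = 95 - 65 = 30
= 30 semitones


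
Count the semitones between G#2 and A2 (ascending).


Reasoning:
Absolute semitone position = octave×12 + chromatic position
G#2: 2×12 + 8 = 32
A2: 2×12 + 9 = 33
Difference = 33 - 32 = 1
= 1 semitone


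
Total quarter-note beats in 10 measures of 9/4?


Solution.
Time signature 9/4: the bottom number 4 means the quarter note gets one count
The top number 9 means 9 quarter-note beats per measure
Total = 9 × 10 measures
= 90 quarter-note beats


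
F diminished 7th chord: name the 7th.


Diminished 7th chord = root + minor 3rd + diminished 5th + diminished 7th
Seventh chords stack in thirds, so the letter names are F-A-C-E
Root: F
Minor 3rd above F: Ab
Diminished 5th above F: Cb
Diminished 7th above F: Ebb
The 7th = Ebb


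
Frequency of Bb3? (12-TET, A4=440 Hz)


Solution.
f = 440 × 2^(n/12) where n = semitones from A4
Bb3: -11 semitones from A4
f = 440 × 2^(-11/12)
f = 233.08 Hz


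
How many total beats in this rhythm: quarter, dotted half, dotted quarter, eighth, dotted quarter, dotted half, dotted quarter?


Working:
Beat values:
  quarter = 1 beat
  dotted half = 3 beats
  dotted quarter = 1.5 beats
  eighth = 0.5 beats
  dotted quarter = 1.5 beats
  dotted half = 3 beats
  dotted quarter = 1.5 beats
Sum = 1 + 3 + 1.5 + 0.5 + 1.5 + 3 + 1.5
= 12 beats


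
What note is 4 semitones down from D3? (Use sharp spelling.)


Step by step:
D3: chromatic position 2 in octave 3 → absolute = 3×12 + 2 = 38
Transpose down 4: 38 - 4 = 34
34 = 2×12 + 10 → A# in octave 2
Result = A#2


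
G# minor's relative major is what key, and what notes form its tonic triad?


Solution.
The relative major shares the key signature and is a minor 3rd above the minor tonic
A minor 3rd above G# is B
→ relative major of G# minor is B major
Tonic triad of B major = root + major 3rd + perfect 5th = B D# F#
= B major; triad = B D# F#


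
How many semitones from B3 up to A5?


Working:
Absolute semitone position = octave×12 + chromatic position
B3: 3×12 + 11 = 47
A5: 5×12 + 9 = 69
Difference = 69 - 47 = 22
= 22 semitones


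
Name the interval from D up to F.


Working:
Letter names: D → F spans 3 letter names → a 3rd
Semitones: D → F = 3 half-steps
A 3rd of 3 semitones is a minor 3rd
= minor 3rd


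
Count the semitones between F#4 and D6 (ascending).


Absolute semitone position = octave×12 + chromatic position
F#4: 4×12 + 6 = 54
D6: 6×12 + 2 = 74
Difference = 74 - 54 = 20
= 20 semitones


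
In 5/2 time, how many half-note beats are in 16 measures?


Let's work it out.
Time signature 5/2: the bottom number 2 means the half note gets one count
The top number 5 means 5 half-note beats per measure
Total = 5 × 16 measures
= 80 half-note beats


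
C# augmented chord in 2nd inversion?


Reasoning:
Root position: C# E# G##
2nd inversion: move root and 3rd up an octave
Bass note: G##
Notes (bottom to top) = G## C# E#


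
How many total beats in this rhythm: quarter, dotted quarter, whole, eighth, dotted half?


Beat values:
  quarter = 1 beat
  dotted quarter = 1.5 beats
  whole = 4 beats
  eighth = 0.5 beats
  dotted half = 3 beats
Sum = 1 + 1.5 + 4 + 0.5 + 3
= 10 beats


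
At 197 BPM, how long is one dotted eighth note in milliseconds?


Reasoning:
One quarter-note beat = 60000 / BPM = 60000 / 197 ms
Dotted eighth note = 3/4 × quarter note
Duration = 3/4 × 60000 / 197 = 45000 / 197
= 228.4 ms


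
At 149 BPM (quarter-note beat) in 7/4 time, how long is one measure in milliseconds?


Let's work it out.
Quarter-note beat duration = 60000 / 149 ms
Beats per measure (7/4) = 7
One measure = 7 × 60000 / 149 = 420000 / 149 ms
= 2818.8 ms


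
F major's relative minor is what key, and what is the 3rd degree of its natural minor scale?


Reasoning:
The relative minor shares the major's key signature and starts on its 6th degree
6th degree = a major 6th above the tonic; a major 6th above F is D
→ relative minor of F major is D minor
D natural minor scale: D E F G A Bb C
= D minor; 3rd degree = F


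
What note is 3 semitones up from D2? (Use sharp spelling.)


Reasoning:
D2: chromatic position 2 in octave 2 → absolute = 2×12 + 2 = 26
Transpose up 3: 26 + 3 = 29
29 = 2×12 + 5 → F in octave 2
Result = F2


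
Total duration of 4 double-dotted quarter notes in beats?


Base quarter note = 1 beat
Dot 1 adds half the previous value: +1/2
Dot 2 adds half the previous value: +1/4
One double-dotted quarter = 1 + 1/2 + 1/4 = 7/4
4 of them = 4 × 7/4 = 7
= 7 beats


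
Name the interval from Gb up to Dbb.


Letter names: G → D spans 5 letter names → a 5th
Semitones: Gb → Dbb = 6 half-steps
A 5th of 6 semitones is a diminished 5th
= diminished 5th


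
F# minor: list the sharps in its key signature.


Step by step:
Sharp minor keys follow the circle of fifths: A(0), E(1), B(2), F#(3), C#(4), G#(5), D#(6), A#(7)
F# minor has 3 sharps
Order of sharps: F# C# G# D# A# E# B# → first 3: F#, C#, G#
= F#, C#, G#


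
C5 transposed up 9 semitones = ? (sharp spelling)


C5: chromatic position 0 in octave 5 → absolute = 5×12 + 0 = 60
Transpose up 9: 60 + 9 = 69
69 = 5×12 + 9 → A in octave 5
Result = A5


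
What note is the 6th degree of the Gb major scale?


Solution.
Major scale pattern: W-W-H-W-W-W-H (2-2-1-2-2-2-1 semitones)
Starting from Gb:
  Gb + 2 semitones → Ab
  Ab + 2 semitones → Bb
  Bb + 1 semitone → Cb
  Cb + 2 semitones → Db
  Db + 2 semitones → Eb
  Eb + 2 semitones → F
  F + 1 semitone → Gb
Scale: Gb Ab Bb Cb Db Eb F
Degree 6 = Eb


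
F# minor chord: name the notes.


Step by step:
Minor triad = root + minor 3rd (3 semitones) + perfect 5th (7 semitones)
A triad on F# stacks thirds, so the chord tones use letter names F-A-C
Root: F#
Minor 3rd above F#: A
Perfect 5th above F#: C#
Chord = F# A C#


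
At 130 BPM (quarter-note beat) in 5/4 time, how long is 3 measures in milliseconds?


Working:
Quarter-note beat duration = 60000 / 130 ms
Beats per measure (5/4) = 5
One measure = 5 × 60000 / 130 = 300000 / 130 ms
3 measures = 3 × 300000 / 130 = 900000 / 130
= 6923.1 ms


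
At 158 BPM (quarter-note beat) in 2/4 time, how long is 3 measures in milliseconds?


Working:
Quarter-note beat duration = 60000 / 158 ms
Beats per measure (2/4) = 2
One measure = 2 × 60000 / 158 = 120000 / 158 ms
3 measures = 3 × 120000 / 158 = 360000 / 158
= 2278.5 ms


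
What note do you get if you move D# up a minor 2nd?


Step by step:
minor 2nd: 2 letter names, 1 semitones
Letter: D + 1 → E
Pitch: D# + 1 semitones, spelled as an E → E
= E


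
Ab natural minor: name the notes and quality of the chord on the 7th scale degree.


Let's work it out.
Ab natural minor scale: Ab Bb Cb Db Eb Fb Gb
Diatonic triad on degree 7 stacks scale notes 7, 2, 4: Gb Bb Db
Gb→Bb = 4 semitones; Gb→Db = 7 semitones → major triad
= Gb Bb Db (major)


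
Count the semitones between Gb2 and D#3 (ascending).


Reasoning:
Absolute semitone position = octave×12 + chromatic position
Gb2: 2×12 + 6 = 30
D#3: 3×12 + 3 = 39
Difference = 39 - 30 = 9
= 9 semitones


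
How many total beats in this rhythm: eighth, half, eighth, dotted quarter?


Let's work it out.
Beat values:
  eighth = 0.5 beats
  half = 2 beats
  eighth = 0.5 beats
  dotted quarter = 1.5 beats
Sum = 0.5 + 2 + 0.5 + 1.5
= 4.5 beats


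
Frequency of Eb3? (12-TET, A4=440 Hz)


Step by step:
f = 440 × 2^(n/12) where n = semitones from A4
Eb3: -18 semitones from A4
f = 440 × 2^(-18/12)
f = 155.56 Hz


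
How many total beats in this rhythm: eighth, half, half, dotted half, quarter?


Step by step:
Beat values:
  eighth = 0.5 beats
  half = 2 beats
  half = 2 beats
  dotted half = 3 beats
  quarter = 1 beat
Sum = 0.5 + 2 + 2 + 3 + 1
= 8.5 beats


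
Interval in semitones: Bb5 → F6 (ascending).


Absolute semitone position = octave×12 + chromatic position
Bb5: 5×12 + 10 = 70
F6: 6×12 + 5 = 77
Difference = 77 - 70 = 7
= 7 semitones


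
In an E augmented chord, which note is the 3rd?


Solution.
Augmented triad = root + major 3rd (4 semitones) + augmented 5th (8 semitones)
A triad on E stacks thirds, so the chord tones use letter names E-G-B
Root: E
Major 3rd above E: G#
Augmented 5th above E: B#
The 3rd = G#


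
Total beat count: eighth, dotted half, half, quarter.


Solution.
Beat values:
  eighth = 0.5 beats
  dotted half = 3 beats
  half = 2 beats
  quarter = 1 beat
Sum = 0.5 + 3 + 2 + 1
= 6.5 beats


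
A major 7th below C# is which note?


Let's work it out.
A 7th spans 7 letter names, so from C we land on D
A major 7th = 11 semitones below C#
Spell D at that pitch: D
= D


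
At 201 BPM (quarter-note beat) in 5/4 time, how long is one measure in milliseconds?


Step by step:
Quarter-note beat duration = 60000 / 201 ms
Beats per measure (5/4) = 5
One measure = 5 × 60000 / 201 = 300000 / 201 ms
= 1492.5 ms


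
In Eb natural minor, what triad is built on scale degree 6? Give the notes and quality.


Working:
Eb natural minor scale: Eb F Gb Ab Bb Cb Db
Diatonic triad on degree 6 stacks scale notes 6, 1, 3: Cb Eb Gb
Cb→Eb = 4 semitones; Cb→Gb = 7 semitones → major triad
= Cb Eb Gb (major)


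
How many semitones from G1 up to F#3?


Step by step:
Absolute semitone position = octave×12 + chromatic position
G1: 1×12 + 7 = 19
F#3: 3×12 + 6 = 42
Difference = 42 - 19 = 23
= 23 semitones


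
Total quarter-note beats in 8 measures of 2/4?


Let's work it out.
Time signature 2/4: the bottom number 4 means the quarter note gets one count
The top number 2 means 2 quarter-note beats per measure
Total = 2 × 8 measures
= 16 quarter-note beats


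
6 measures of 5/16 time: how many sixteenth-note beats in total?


Time signature 5/16: the bottom number 16 means the sixteenth note gets one count
The top number 5 means 5 sixteenth-note beats per measure
Total = 5 × 6 measures
= 30 sixteenth-note beats


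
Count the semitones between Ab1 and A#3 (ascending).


Working:
Absolute semitone position = octave×12 + chromatic position
Ab1: 1×12 + 8 = 20
A#3: 3×12 + 10 = 46
Difference = 46 - 20 = 26
= 26 semitones


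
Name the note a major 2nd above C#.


A 2nd spans 2 letter names, so from C we land on D
A major 2nd = 2 semitones above C#
Spell D at that pitch: D#
= D#


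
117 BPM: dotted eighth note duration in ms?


Working:
One quarter-note beat = 60000 / BPM = 60000 / 117 ms
Dotted eighth note = 3/4 × quarter note
Duration = 3/4 × 60000 / 117 = 45000 / 117
= 384.6 ms


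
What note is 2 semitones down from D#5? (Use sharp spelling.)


Step by step:
D#5: chromatic position 3 in octave 5 → absolute = 5×12 + 3 = 63
Transpose down 2: 63 - 2 = 61
61 = 5×12 + 1 → C# in octave 5
Result = C#5


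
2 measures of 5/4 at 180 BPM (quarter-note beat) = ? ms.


Quarter-note beat duration = 60000 / 180 ms
Beats per measure (5/4) = 5
One measure = 5 × 60000 / 180 = 300000 / 180 ms
2 measures = 2 × 300000 / 180 = 600000 / 180
= 3333.3 ms


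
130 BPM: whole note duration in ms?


One quarter-note beat = 60000 / BPM = 60000 / 130 ms
Whole note = 4 × quarter note
Duration = 4 × 60000 / 130 = 240000 / 130
= 1846.2 ms


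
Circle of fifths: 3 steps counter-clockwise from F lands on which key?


Each counter-clockwise step moves down a perfect 5th (= up a perfect 4th)
From F: F → Bb → Eb → Ab
= Ab


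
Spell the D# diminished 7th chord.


Diminished 7th chord = root + minor 3rd + diminished 5th + diminished 7th
Seventh chords stack in thirds, so the letter names are D-F-A-C
Root: D#
Minor 3rd above D#: F#
Diminished 5th above D#: A
Diminished 7th above D#: C
Chord = D# F# A C


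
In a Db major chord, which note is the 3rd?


Step by step:
Major triad = root + major 3rd (4 semitones) + perfect 5th (7 semitones)
A triad on Db stacks thirds, so the chord tones use letter names D-F-A
Root: Db
Major 3rd above Db: F
Perfect 5th above Db: Ab
The 3rd = F


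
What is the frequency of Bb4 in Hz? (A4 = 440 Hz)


Working:
f = 440 × 2^(n/12) where n = semitones from A4
Bb4: 1 semitones from A4
f = 440 × 2^(1/12)
f = 466.16 Hz


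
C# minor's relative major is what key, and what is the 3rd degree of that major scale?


Let's work it out.
The relative major shares the key signature and is a minor 3rd above the minor tonic
A minor 3rd above C# is E
→ relative major of C# minor is E major
E major scale: E F# G# A B C# D#
= E major; 3rd degree = G#


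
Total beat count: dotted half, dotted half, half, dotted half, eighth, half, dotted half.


Beat values:
  dotted half = 3 beats
  dotted half = 3 beats
  half = 2 beats
  dotted half = 3 beats
  eighth = 0.5 beats
  half = 2 beats
  dotted half = 3 beats
Sum = 3 + 3 + 2 + 3 + 0.5 + 2 + 3
= 16.5 beats


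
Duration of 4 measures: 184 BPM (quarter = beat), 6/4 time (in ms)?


Step by step:
Quarter-note beat duration = 60000 / 184 ms
Beats per measure (6/4) = 6
One measure = 6 × 60000 / 184 = 360000 / 184 ms
4 measures = 4 × 360000 / 184 = 1440000 / 184
= 7826.1 ms


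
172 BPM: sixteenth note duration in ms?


Reasoning:
One quarter-note beat = 60000 / BPM = 60000 / 172 ms
Sixteenth note = 1/4 × quarter note
Duration = 1/4 × 60000 / 172 = 15000 / 172
= 87.2 ms


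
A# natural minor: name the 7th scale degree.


Step by step:
Natural minor scale pattern: W-H-W-W-H-W-W (2-1-2-2-1-2-2 semitones)
Starting from A#:
  A# + 2 semitones → B#
  B# + 1 semitone → C#
  C# + 2 semitones → D#
  D# + 2 semitones → E#
  E# + 1 semitone → F#
  F# + 2 semitones → G#
  G# + 2 semitones → A#
Scale: A# B# C# D# E# F# G#
Degree 7 = G#


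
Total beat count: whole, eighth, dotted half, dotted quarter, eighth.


Solution.
Beat values:
  whole = 4 beats
  eighth = 0.5 beats
  dotted half = 3 beats
  dotted quarter = 1.5 beats
  eighth = 0.5 beats
Sum = 4 + 0.5 + 3 + 1.5 + 0.5
= 9.5 beats


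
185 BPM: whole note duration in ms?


One quarter-note beat = 60000 / BPM = 60000 / 185 ms
Whole note = 4 × quarter note
Duration = 4 × 60000 / 185 = 240000 / 185
= 1297.3 ms


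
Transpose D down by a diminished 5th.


diminished 5th: 5 letter names, 6 semitones
Letter: D - 4 → G
Pitch: D - 6 semitones, spelled as a G → G#
= G#


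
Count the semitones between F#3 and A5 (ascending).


Absolute semitone position = octave×12 + chromatic position
F#3: 3×12 + 6 = 42
A5: 5×12 + 9 = 69
Difference = 69 - 42 = 27
= 27 semitones


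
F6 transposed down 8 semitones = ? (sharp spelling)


Reasoning:
F6: chromatic position 5 in octave 6 → absolute = 6×12 + 5 = 77
Transpose down 8: 77 - 8 = 69
69 = 5×12 + 9 → A in octave 5
Result = A5
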